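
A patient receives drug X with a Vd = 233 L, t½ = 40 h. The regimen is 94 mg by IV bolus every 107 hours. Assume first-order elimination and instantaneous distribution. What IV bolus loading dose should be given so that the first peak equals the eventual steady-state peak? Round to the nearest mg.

111 mg

f = (1/2)^(107/40) ≈ 0.156583; accumulation ratio R = 1/(1−f) ≈ 1.18565.
Loading dose to hit Cmax,ss on first dose: D_load = D_maint·R ≈ 94 × 1.18565 ≈ 111.45 mg.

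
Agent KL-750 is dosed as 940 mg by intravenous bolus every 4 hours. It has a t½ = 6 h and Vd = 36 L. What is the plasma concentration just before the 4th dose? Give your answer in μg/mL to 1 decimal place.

33.3 μg/mL

f = (1/2)^(τ/t½) = (1/2)^(4/6) ≈ 0.6300.
C₀ = D/Vd = 940/36 ≈ 26.111 μg/mL.
Before the 4th dose, 3 doses have been given. Superposition: Cmin = C₀·(f + f² + … + f^3).
≈ 26.111 × (0.6300 + 0.3969 + 0.2500) ≈ 26.111 × 1.2769 ≈ 33.341 μg/mL.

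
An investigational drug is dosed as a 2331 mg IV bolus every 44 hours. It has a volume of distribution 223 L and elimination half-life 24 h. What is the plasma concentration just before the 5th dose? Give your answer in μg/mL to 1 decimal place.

f = (1/2)^(τ/t½) = (1/2)^(44/24) ≈ 0.2806.
C₀ = D/Vd = 2331/223 ≈ 10.453 μg/mL.
Before the 5th dose, 4 doses have been given. Superposition: Cmin = C₀·(f + f² + … + f^4).
≈ 10.453 × (0.2806 + 0.0787 + 0.0221 + 0.0062) ≈ 10.453 × 0.3876 ≈ 4.052 μg/mL.

4.1 μg/mL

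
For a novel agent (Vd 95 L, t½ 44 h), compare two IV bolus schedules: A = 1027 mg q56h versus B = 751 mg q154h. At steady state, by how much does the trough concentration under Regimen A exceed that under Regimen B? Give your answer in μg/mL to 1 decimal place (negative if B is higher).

6.9 μg/mL

Regimen A: f = (1/2)^(56/44) ≈ 0.4139; Cmin,ss = (1027/95)·f/(1−f) ≈ 7.634 μg/mL.
Regimen B: f = (1/2)^(154/44) ≈ 0.0884; Cmin,ss = (751/95)·f/(1−f) ≈ 0.767 μg/mL.
Difference ≈ 7.634 − 0.767 ≈ 6.867 μg/mL.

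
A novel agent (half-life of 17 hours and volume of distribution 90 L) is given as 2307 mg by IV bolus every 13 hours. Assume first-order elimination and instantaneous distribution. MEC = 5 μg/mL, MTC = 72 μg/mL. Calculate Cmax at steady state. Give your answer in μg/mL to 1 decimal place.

k = ln2/t½ = ln2/17 ≈ 0.040773 h⁻¹; fraction remaining f = e^(−kτ) = e^(−0.040773×13) ≈ 0.5886.
Accumulation ratio R = 1/(1 − f) ≈ 1/0.4114 ≈ 2.4307.
Each bolus raises the concentration by D/Vd = 2307/90 ≈ 25.633 μg/mL.
Steady-state peak Cmax,ss = C₀·R ≈ 25.633 × 2.4307 ≈ 62.306 μg/mL.
Peak 62.3 μg/mL vs MTC 72 μg/mL: below toxic threshold.

62.3 μg/mL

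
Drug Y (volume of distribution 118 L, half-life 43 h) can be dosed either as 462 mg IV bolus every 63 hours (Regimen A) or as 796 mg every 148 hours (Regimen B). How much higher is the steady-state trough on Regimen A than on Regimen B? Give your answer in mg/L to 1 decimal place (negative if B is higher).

Regimen A: f = (1/2)^(63/43) ≈ 0.3622; Cmin,ss = (462/118)·f/(1−f) ≈ 2.223 mg/L.
Regimen B: f = (1/2)^(148/43) ≈ 0.0920; Cmin,ss = (796/118)·f/(1−f) ≈ 0.683 mg/L.
Difference ≈ 2.223 − 0.683 ≈ 1.540 mg/L.

1.5 mg/L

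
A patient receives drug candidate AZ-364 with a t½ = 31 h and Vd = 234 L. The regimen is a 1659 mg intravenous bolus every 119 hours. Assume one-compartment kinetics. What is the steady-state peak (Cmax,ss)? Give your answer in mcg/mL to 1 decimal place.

k = ln2/t½ = ln2/31 ≈ 0.022360 h⁻¹; fraction remaining f = e^(−kτ) = e^(−0.022360×119) ≈ 0.0699.
At steady state, accumulation factor R = 1/(1 − e^(−kτ)) ≈ 1.0752.
Each bolus raises the concentration by D/Vd = 1659/234 ≈ 7.090 mcg/mL.
Steady-state peak Cmax,ss = C₀·R ≈ 7.090 × 1.0752 ≈ 7.623 mcg/mL.

7.6 mcg/mL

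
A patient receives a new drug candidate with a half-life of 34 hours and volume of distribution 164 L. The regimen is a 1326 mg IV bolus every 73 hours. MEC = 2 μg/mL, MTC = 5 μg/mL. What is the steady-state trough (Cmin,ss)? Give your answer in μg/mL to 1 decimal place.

2.4 μg/mL

τ/t½ = 73/34 ≈ 2.1471, so fraction remaining f = (1/2)^(73/34) ≈ 0.2258.
Each bolus raises the concentration by D/Vd = 1326/164 ≈ 8.085 μg/mL.
Steady-state trough Cmin,ss = C₀·f/(1−f) ≈ 8.085 × 0.2258/0.7742 ≈ 2.358 μg/mL.
Trough 2.4 μg/mL vs MEC 2 μg/mL: adequate.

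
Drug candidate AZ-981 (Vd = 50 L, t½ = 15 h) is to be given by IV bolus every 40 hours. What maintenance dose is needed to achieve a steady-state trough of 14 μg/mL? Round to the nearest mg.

3745 mg

τ/t½ = 40/15 ≈ 2.6667, so f = (1/2)^(40/15) ≈ 0.157490.
Cmin,ss = (D/Vd)·f/(1−f), so D = Cmin,ss·Vd·(1−f)/f.
D = 14 × 50 × (1−f)/f ≈ 14 × 50 × 5.34961 ≈ 3744.73 mg.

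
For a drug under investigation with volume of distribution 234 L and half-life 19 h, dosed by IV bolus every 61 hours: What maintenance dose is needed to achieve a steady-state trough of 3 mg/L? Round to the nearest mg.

τ/t½ = 61/19 ≈ 3.2105, so f = (1/2)^(61/19) ≈ 0.108028.
Cmin,ss = (D/Vd)·f/(1−f), so D = Cmin,ss·Vd·(1−f)/f.
D = 3 × 234 × (1−f)/f ≈ 3 × 234 × 8.25686 ≈ 5796.32 mg.

5796 mg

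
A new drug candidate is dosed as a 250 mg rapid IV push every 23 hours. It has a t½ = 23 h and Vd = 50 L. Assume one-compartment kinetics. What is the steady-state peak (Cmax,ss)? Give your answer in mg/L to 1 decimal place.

10.0 mg/L

The dosing interval is 1 half-life, so f = 2^(−1) = 0.5.
At steady state, R = 1/(1 − 0.5) = 2/1.
Single-dose peak C₀ = D/Vd = 250/50 = 5 mg/L.
Steady-state peak Cmax,ss = C₀·R = 5 × 2/1 ≈ 10.000 mg/L.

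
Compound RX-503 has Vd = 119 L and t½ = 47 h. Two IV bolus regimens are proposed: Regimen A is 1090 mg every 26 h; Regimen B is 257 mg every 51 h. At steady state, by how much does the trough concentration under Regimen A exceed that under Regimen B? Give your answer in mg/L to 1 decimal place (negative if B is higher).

17.7 mg/L

Regimen A: f = (1/2)^(26/47) ≈ 0.6815; Cmin,ss = (1090/119)·f/(1−f) ≈ 19.599 mg/L.
Regimen B: f = (1/2)^(51/47) ≈ 0.4714; Cmin,ss = (257/119)·f/(1−f) ≈ 1.926 mg/L.
Difference ≈ 19.599 − 1.926 ≈ 17.673 mg/L.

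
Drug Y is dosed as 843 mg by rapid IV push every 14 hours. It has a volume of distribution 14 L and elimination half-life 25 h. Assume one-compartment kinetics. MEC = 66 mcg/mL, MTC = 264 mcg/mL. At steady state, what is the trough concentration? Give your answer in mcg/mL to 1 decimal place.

127.0 mcg/mL

Over one 14-h interval, 14/25 ≈ 0.56 half-lives elapse, leaving f ≈ 0.6783 of each dose.
Single-dose peak C₀ = D/Vd = 843/14 ≈ 60.214 mcg/mL.
Steady-state trough Cmin,ss = C₀·f/(1−f) ≈ 60.214 × 0.6783/0.3217 ≈ 126.960 mcg/mL.
Trough 127.0 mcg/mL vs MEC 66 mcg/mL: adequate.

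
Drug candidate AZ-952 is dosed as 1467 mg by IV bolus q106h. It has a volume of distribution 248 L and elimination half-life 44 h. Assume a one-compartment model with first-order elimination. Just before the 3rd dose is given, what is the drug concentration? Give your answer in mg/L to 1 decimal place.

1.3 mg/L

f = (1/2)^(τ/t½) = (1/2)^(106/44) ≈ 0.1883.
C₀ = D/Vd = 1467/248 ≈ 5.915 mg/L.
Before the 3rd dose, 2 doses have been given. Superposition: Cmin = C₀·(f + f²).
≈ 5.915 × (0.1883 + 0.0355) ≈ 5.915 × 0.2238 ≈ 1.324 mg/L.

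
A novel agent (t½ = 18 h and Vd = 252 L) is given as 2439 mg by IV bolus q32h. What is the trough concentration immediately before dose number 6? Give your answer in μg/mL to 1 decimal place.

4.0 μg/mL

f = (1/2)^(τ/t½) = (1/2)^(32/18) ≈ 0.2916.
C₀ = D/Vd = 2439/252 ≈ 9.679 μg/mL.
Before the 6th dose, 5 doses have been given. Superposition: Cmin = C₀·(f + f² + … + f^5).
≈ 9.679 × (0.2916 + 0.0850 + 0.0248 + 0.0072 + 0.0021) ≈ 9.679 × 0.4107 ≈ 3.975 μg/mL.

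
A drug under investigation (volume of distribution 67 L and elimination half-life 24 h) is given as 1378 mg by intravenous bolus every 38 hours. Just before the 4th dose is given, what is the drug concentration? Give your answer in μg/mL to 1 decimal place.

9.9 μg/mL

f = (1/2)^(τ/t½) = (1/2)^(38/24) ≈ 0.3337.
C₀ = D/Vd = 1378/67 ≈ 20.567 μg/mL.
Before the 4th dose, 3 doses have been given. Superposition: Cmin = C₀·(f + f² + … + f^3).
≈ 20.567 × (0.3337 + 0.1114 + 0.0372) ≈ 20.567 × 0.4823 ≈ 9.919 μg/mL.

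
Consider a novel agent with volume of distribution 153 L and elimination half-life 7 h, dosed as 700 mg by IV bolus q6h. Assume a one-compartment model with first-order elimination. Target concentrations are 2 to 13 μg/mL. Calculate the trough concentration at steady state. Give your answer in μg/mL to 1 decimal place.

k = ln2/t½ = ln2/7 ≈ 0.099021 h⁻¹; fraction remaining f = e^(−kτ) = e^(−0.099021×6) ≈ 0.5520.
At steady state, accumulation factor R = 1/(1 − e^(−kτ)) ≈ 2.2321.
Single-dose peak C₀ = D/Vd = 700/153 ≈ 4.575 μg/mL.
Cmax,ss = C₀/(1 − f) ≈ 4.575/0.4480 ≈ 10.212 μg/mL.
One interval later, Cmin,ss = Cmax,ss·e^(−kτ) ≈ 10.212 × 0.5520 ≈ 5.637 μg/mL.
Trough 5.6 μg/mL vs MEC 2 μg/mL: adequate.

5.6 μg/mL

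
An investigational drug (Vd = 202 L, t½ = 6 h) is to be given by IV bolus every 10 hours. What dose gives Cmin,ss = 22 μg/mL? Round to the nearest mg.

9665 mg

τ/t½ = 10/6 ≈ 1.6667, so f = (1/2)^(10/6) ≈ 0.314980.
Cmin,ss = (D/Vd)·f/(1−f), so D = Cmin,ss·Vd·(1−f)/f.
D = 22 × 202 × (1−f)/f ≈ 22 × 202 × 2.17480 ≈ 9664.81 mg.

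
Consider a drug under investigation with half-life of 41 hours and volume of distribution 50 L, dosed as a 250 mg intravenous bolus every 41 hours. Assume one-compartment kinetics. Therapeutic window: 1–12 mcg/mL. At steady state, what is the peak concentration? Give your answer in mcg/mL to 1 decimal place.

τ = 41 h = 1 half-life, so f = (1/2)^1 = 0.5.
At steady state, R = 1/(1 − 0.5) = 2/1.
Single-dose peak C₀ = D/Vd = 250/50 = 5 mcg/mL.
Steady-state peak Cmax,ss = C₀·R = 5 × 2/1 ≈ 10.000 mcg/mL.
Peak 10.0 mcg/mL vs MTC 12 mcg/mL: below toxic threshold.

10.0 mcg/mL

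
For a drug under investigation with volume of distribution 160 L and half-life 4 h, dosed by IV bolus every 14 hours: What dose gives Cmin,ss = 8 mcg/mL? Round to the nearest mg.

τ/t½ = 14/4 ≈ 3.5, so f = (1/2)^(14/4) ≈ 0.088388.
Cmin,ss = (D/Vd)·f/(1−f), so D = Cmin,ss·Vd·(1−f)/f.
D = 8 × 160 × (1−f)/f ≈ 8 × 160 × 10.31375 ≈ 13201.60 mg.

13202 mg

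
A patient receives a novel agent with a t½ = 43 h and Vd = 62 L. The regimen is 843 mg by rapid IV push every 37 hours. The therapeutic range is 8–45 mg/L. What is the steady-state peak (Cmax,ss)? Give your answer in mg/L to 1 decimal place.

Over one 37-h interval, 37/43 ≈ 0.86047 half-lives elapse, leaving f ≈ 0.5508 of each dose.
Accumulation ratio R = 1/(1 − f) ≈ 1/0.4492 ≈ 2.2262.
Each bolus raises the concentration by D/Vd = 843/62 ≈ 13.597 mg/L.
Steady-state peak Cmax,ss = C₀·R ≈ 13.597 × 2.2262 ≈ 30.270 mg/L.
Peak 30.3 mg/L vs MTC 45 mg/L: below toxic threshold.

30.3 mg/L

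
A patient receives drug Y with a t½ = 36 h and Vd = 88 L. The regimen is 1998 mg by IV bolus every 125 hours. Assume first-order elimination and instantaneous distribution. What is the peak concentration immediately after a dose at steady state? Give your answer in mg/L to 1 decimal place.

Over one 125-h interval, 125/36 ≈ 3.4722 half-lives elapse, leaving f ≈ 0.0901 of each dose.
Accumulation ratio R = 1/(1 − f) ≈ 1/0.9099 ≈ 1.0990.
Each bolus raises the concentration by D/Vd = 1998/88 ≈ 22.705 mg/L.
Steady-state peak Cmax,ss = C₀·R ≈ 22.705 × 1.0990 ≈ 24.953 mg/L.

25.0 mg/L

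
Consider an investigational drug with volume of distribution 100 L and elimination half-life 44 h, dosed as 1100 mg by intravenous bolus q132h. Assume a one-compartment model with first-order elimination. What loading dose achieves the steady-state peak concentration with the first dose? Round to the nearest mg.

1257 mg

f = (1/2)^(132/44) ≈ 0.125000; accumulation ratio R = 1/(1−f) ≈ 1.14286.
Loading dose to hit Cmax,ss on first dose: D_load = D_maint·R ≈ 1100 × 1.14286 ≈ 1257.15 mg.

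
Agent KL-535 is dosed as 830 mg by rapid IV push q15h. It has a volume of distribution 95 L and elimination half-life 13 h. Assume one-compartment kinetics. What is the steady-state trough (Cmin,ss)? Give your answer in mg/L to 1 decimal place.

k = ln2/t½ = ln2/13 ≈ 0.053319 h⁻¹; fraction remaining f = e^(−kτ) = e^(−0.053319×15) ≈ 0.4494.
At steady state, accumulation factor R = 1/(1 − e^(−kτ)) ≈ 1.8162.
Each bolus raises the concentration by D/Vd = 830/95 ≈ 8.737 mg/L.
Cmax,ss = C₀/(1 − f) ≈ 8.737/0.5506 ≈ 15.868 mg/L.
One interval later, Cmin,ss = Cmax,ss·e^(−kτ) ≈ 15.868 × 0.4494 ≈ 7.131 mg/L.

7.1 mg/L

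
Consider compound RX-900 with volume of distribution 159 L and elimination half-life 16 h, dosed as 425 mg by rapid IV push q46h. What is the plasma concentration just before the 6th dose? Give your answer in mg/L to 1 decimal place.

0.4 mg/L

f = (1/2)^(τ/t½) = (1/2)^(46/16) ≈ 0.1363.
C₀ = D/Vd = 425/159 ≈ 2.673 mg/L.
Before the 6th dose, 5 doses have been given. Superposition: Cmin = C₀·(f + f² + … + f^5).
≈ 2.673 × (0.1363 + 0.0186 + 0.0025 + 0.0003 + 0.0000) ≈ 2.673 × 0.1577 ≈ 0.422 mg/L.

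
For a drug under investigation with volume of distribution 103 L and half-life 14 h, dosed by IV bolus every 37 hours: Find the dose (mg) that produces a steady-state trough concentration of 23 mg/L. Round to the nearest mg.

12427 mg

τ/t½ = 37/14 ≈ 2.6429, so f = (1/2)^(37/14) ≈ 0.160111.
Cmin,ss = (D/Vd)·f/(1−f), so D = Cmin,ss·Vd·(1−f)/f.
D = 23 × 103 × (1−f)/f ≈ 23 × 103 × 5.24567 ≈ 12426.99 mg.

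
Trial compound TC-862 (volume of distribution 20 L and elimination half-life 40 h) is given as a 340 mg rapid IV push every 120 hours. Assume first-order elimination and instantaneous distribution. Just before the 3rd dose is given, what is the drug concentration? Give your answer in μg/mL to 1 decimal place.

2.4 μg/mL

f = (1/2)^(τ/t½) = (1/2)^(120/40) ≈ 0.1250.
C₀ = D/Vd = 340/20 ≈ 17.000 μg/mL.
Before the 3rd dose, 2 doses have been given. Superposition: Cmin = C₀·(f + f²).
≈ 17.000 × (0.1250 + 0.0156) ≈ 17.000 × 0.1406 ≈ 2.390 μg/mL.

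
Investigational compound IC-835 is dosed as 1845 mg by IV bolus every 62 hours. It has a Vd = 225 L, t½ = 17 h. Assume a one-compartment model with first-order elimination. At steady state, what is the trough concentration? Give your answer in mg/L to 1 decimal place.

0.7 mg/L

Over one 62-h interval, 62/17 ≈ 3.6471 half-lives elapse, leaving f ≈ 0.0798 of each dose.
Single-dose peak C₀ = D/Vd = 1845/225 ≈ 8.200 mg/L.
Steady-state trough Cmin,ss = C₀·f/(1−f) ≈ 8.200 × 0.0798/0.9202 ≈ 0.711 mg/L.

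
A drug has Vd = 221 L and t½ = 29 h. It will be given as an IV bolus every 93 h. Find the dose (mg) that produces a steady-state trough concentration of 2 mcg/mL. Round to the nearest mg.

3639 mg

τ/t½ = 93/29 ≈ 3.2069, so f = (1/2)^(93/29) ≈ 0.108300.
Cmin,ss = (D/Vd)·f/(1−f), so D = Cmin,ss·Vd·(1−f)/f.
D = 2 × 221 × (1−f)/f ≈ 2 × 221 × 8.23361 ≈ 3639.26 mg.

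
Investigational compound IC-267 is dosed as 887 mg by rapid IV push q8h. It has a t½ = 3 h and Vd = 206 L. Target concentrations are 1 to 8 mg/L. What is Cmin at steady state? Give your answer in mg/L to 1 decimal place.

Over one 8-h interval, 8/3 ≈ 2.6667 half-lives elapse, leaving f ≈ 0.1575 of each dose.
Single-dose peak C₀ = D/Vd = 887/206 ≈ 4.306 mg/L.
Steady-state trough Cmin,ss = C₀·f/(1−f) ≈ 4.306 × 0.1575/0.8425 ≈ 0.805 mg/L.
Trough 0.8 mg/L vs MEC 1 mg/L: subtherapeutic.

0.8 mg/L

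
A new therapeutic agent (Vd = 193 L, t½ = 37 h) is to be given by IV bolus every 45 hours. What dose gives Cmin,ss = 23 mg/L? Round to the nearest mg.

τ/t½ = 45/37 ≈ 1.2162, so f = (1/2)^(45/37) ≈ 0.430410.
Cmin,ss = (D/Vd)·f/(1−f), so D = Cmin,ss·Vd·(1−f)/f.
D = 23 × 193 × (1−f)/f ≈ 23 × 193 × 1.32337 ≈ 5874.44 mg.

5874 mg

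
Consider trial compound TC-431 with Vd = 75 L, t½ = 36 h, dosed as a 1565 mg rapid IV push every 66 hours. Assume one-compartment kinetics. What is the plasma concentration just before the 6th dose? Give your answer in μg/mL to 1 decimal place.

f = (1/2)^(τ/t½) = (1/2)^(66/36) ≈ 0.2806.
C₀ = D/Vd = 1565/75 ≈ 20.867 μg/mL.
Before the 6th dose, 5 doses have been given. Superposition: Cmin = C₀·(f + f² + … + f^5).
≈ 20.867 × (0.2806 + 0.0787 + 0.0221 + 0.0062 + 0.0017) ≈ 20.867 × 0.3893 ≈ 8.124 μg/mL.

8.1 μg/mL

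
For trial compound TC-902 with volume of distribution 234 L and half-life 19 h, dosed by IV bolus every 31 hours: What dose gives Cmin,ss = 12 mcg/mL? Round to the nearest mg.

τ/t½ = 31/19 ≈ 1.6316, so f = (1/2)^(31/19) ≈ 0.322735.
Cmin,ss = (D/Vd)·f/(1−f), so D = Cmin,ss·Vd·(1−f)/f.
D = 12 × 234 × (1−f)/f ≈ 12 × 234 × 2.09852 ≈ 5892.64 mg.

5893 mg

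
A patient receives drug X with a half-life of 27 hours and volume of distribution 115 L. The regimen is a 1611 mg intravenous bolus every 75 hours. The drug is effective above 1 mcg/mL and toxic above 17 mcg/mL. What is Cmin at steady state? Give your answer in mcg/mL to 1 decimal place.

2.4 mcg/mL

k = ln2/t½ = ln2/27 ≈ 0.025672 h⁻¹; fraction remaining f = e^(−kτ) = e^(−0.025672×75) ≈ 0.1458.
Accumulation ratio R = 1/(1 − f) ≈ 1/0.8542 ≈ 1.1707.
Each bolus raises the concentration by D/Vd = 1611/115 ≈ 14.009 mcg/mL.
Steady-state peak Cmax,ss = C₀·R ≈ 14.009 × 1.1707 ≈ 16.400 mcg/mL.
Steady-state trough Cmin,ss = Cmax,ss·f ≈ 16.400 × 0.1458 ≈ 2.391 mcg/mL.
Trough 2.4 mcg/mL vs MEC 1 mcg/mL: adequate.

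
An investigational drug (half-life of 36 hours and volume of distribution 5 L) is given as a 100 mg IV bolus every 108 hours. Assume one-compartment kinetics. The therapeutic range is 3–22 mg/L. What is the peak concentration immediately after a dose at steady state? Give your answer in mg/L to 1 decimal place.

The dosing interval is 3 half-lives, so f = 2^(−3) = 0.125.
Accumulation ratio R = 1/(1 − f) = 1/0.875 = 8/7.
Single-dose peak C₀ = D/Vd = 100/5 = 20 mg/L.
Steady-state peak Cmax,ss = C₀·R = 20 × 8/7 ≈ 22.857 mg/L.
Peak 22.9 mg/L vs MTC 22 mg/L: exceeds toxic threshold.

22.9 mg/L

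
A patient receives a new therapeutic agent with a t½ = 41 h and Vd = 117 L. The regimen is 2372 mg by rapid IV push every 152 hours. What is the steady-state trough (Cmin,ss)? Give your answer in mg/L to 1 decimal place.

k = ln2/t½ = ln2/41 ≈ 0.016906 h⁻¹; fraction remaining f = e^(−kτ) = e^(−0.016906×152) ≈ 0.0766.
Accumulation ratio R = 1/(1 − f) ≈ 1/0.9234 ≈ 1.0830.
Single-dose peak C₀ = D/Vd = 2372/117 ≈ 20.274 mg/L.
Steady-state peak Cmax,ss = C₀·R ≈ 20.274 × 1.0830 ≈ 21.957 mg/L.
One interval later, Cmin,ss = Cmax,ss·e^(−kτ) ≈ 21.957 × 0.0766 ≈ 1.682 mg/L.

1.7 mg/L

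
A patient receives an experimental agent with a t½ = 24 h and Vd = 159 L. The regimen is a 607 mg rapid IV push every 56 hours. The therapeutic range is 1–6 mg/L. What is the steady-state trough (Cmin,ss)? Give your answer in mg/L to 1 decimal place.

τ/t½ = 56/24 ≈ 2.3333, so fraction remaining f = (1/2)^(56/24) ≈ 0.1984.
Each bolus raises the concentration by D/Vd = 607/159 ≈ 3.818 mg/L.
Steady-state trough Cmin,ss = C₀·f/(1−f) ≈ 3.818 × 0.1984/0.8016 ≈ 0.945 mg/L.
Trough 0.9 mg/L vs MEC 1 mg/L: subtherapeutic.

0.9 mg/L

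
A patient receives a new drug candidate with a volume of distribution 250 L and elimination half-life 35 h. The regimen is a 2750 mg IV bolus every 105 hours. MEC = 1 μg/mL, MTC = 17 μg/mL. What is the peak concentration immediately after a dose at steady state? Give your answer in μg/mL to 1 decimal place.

τ = 105 h = 3 half-lives, so f = (1/2)^3 = 0.125.
Accumulation ratio R = 1/(1 − f) = 1/0.875 = 8/7.
Single-dose peak C₀ = D/Vd = 2750/250 = 11 μg/mL.
Steady-state peak Cmax,ss = C₀·R = 11 × 8/7 ≈ 12.571 μg/mL.
Peak 12.6 μg/mL vs MTC 17 μg/mL: below toxic threshold.

12.6 μg/mL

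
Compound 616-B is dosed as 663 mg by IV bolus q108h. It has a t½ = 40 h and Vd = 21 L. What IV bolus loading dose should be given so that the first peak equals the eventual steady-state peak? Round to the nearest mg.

f = (1/2)^(108/40) ≈ 0.153893; accumulation ratio R = 1/(1−f) ≈ 1.18188.
Loading dose to hit Cmax,ss on first dose: D_load = D_maint·R ≈ 663 × 1.18188 ≈ 783.59 mg.

784 mg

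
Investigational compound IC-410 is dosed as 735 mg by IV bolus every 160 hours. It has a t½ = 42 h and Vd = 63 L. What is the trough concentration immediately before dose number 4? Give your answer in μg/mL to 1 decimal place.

0.9 μg/mL

f = (1/2)^(τ/t½) = (1/2)^(160/42) ≈ 0.0713.
C₀ = D/Vd = 735/63 ≈ 11.667 μg/mL.
Before the 4th dose, 3 doses have been given. Superposition: Cmin = C₀·(f + f² + … + f^3).
≈ 11.667 × (0.0713 + 0.0051 + 0.0004) ≈ 11.667 × 0.0768 ≈ 0.896 μg/mL.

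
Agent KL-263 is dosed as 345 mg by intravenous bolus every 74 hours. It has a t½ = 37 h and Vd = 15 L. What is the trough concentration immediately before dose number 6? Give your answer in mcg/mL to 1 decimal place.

f = (1/2)^(τ/t½) = (1/2)^(74/37) ≈ 0.2500.
C₀ = D/Vd = 345/15 ≈ 23.000 mcg/mL.
Before the 6th dose, 5 doses have been given. Superposition: Cmin = C₀·(f + f² + … + f^5).
≈ 23.000 × (0.2500 + 0.0625 + 0.0156 + 0.0039 + 0.0010) ≈ 23.000 × 0.3330 ≈ 7.659 mcg/mL.

7.7 mcg/mL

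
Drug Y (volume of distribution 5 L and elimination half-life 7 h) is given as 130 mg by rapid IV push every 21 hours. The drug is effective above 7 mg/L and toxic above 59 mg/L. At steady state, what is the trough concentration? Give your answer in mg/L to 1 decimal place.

τ = 21 h = 3 half-lives, so f = (1/2)^3 = 0.125.
At steady state, R = 1/(1 − 0.125) = 8/7.
Single-dose peak C₀ = D/Vd = 130/5 = 26 mg/L.
Steady-state peak Cmax,ss = C₀·R = 26 × 8/7 ≈ 29.714 mg/L.
Steady-state trough Cmin,ss = Cmax,ss·f ≈ 29.714 × 0.125 ≈ 3.714 mg/L.
Trough 3.7 mg/L vs MEC 7 mg/L: subtherapeutic.

3.7 mg/L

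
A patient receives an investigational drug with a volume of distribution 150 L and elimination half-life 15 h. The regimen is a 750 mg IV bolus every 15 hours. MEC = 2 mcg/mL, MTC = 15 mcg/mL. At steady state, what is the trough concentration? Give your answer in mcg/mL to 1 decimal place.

The dosing interval is 1 half-life, so f = 2^(−1) = 0.5.
Accumulation ratio R = 1/(1 − f) = 1/0.5 = 2/1.
Single-dose peak C₀ = D/Vd = 750/150 = 5 mcg/mL.
Steady-state peak Cmax,ss = C₀·R = 5 × 2/1 ≈ 10.000 mcg/mL.
Steady-state trough Cmin,ss = Cmax,ss·f ≈ 10.000 × 0.5 ≈ 5.000 mcg/mL.
Trough 5.0 mcg/mL vs MEC 2 mcg/mL: adequate.

5.0 mcg/mL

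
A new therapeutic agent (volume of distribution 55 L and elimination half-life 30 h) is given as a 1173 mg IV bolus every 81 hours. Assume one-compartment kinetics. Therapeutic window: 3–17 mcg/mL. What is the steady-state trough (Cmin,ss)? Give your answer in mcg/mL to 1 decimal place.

Over one 81-h interval, 81/30 ≈ 2.7 half-lives elapse, leaving f ≈ 0.1539 of each dose.
At steady state, accumulation factor R = 1/(1 − e^(−kτ)) ≈ 1.1819.
Single-dose peak C₀ = D/Vd = 1173/55 ≈ 21.327 mcg/mL.
Cmax,ss = C₀/(1 − f) ≈ 21.327/0.8461 ≈ 25.206 mcg/mL.
Steady-state trough Cmin,ss = Cmax,ss·f ≈ 25.206 × 0.1539 ≈ 3.879 mcg/mL.
Trough 3.9 mcg/mL vs MEC 3 mcg/mL: adequate.

3.9 mcg/mL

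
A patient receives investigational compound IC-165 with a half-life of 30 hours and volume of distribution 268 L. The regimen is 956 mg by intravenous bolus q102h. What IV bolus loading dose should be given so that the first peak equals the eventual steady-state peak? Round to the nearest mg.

f = (1/2)^(102/30) ≈ 0.094732; accumulation ratio R = 1/(1−f) ≈ 1.10465.
Loading dose to hit Cmax,ss on first dose: D_load = D_maint·R ≈ 956 × 1.10465 ≈ 1056.05 mg.

1056 mg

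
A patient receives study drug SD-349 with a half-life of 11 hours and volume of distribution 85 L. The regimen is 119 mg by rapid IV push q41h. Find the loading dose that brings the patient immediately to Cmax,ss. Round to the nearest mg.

129 mg

f = (1/2)^(41/11) ≈ 0.075506; accumulation ratio R = 1/(1−f) ≈ 1.08167.
Loading dose to hit Cmax,ss on first dose: D_load = D_maint·R ≈ 119 × 1.08167 ≈ 128.72 mg.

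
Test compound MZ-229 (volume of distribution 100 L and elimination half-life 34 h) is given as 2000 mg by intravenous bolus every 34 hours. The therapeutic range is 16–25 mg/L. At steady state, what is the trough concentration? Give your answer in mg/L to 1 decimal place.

The dosing interval is 1 half-life, so f = 2^(−1) = 0.5.
Accumulation ratio R = 1/(1 − f) = 1/0.5 = 2/1.
Single-dose peak C₀ = D/Vd = 2000/100 = 20 mg/L.
Steady-state peak Cmax,ss = C₀·R = 20 × 2/1 ≈ 40.000 mg/L.
Steady-state trough Cmin,ss = Cmax,ss·f ≈ 40.000 × 0.5 ≈ 20.000 mg/L.
Trough 20.0 mg/L vs MEC 16 mg/L: adequate.

20.0 mg/L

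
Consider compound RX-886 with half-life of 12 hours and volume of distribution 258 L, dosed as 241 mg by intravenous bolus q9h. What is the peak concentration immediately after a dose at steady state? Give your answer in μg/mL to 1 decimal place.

k = ln2/t½ = ln2/12 ≈ 0.057762 h⁻¹; fraction remaining f = e^(−kτ) = e^(−0.057762×9) ≈ 0.5946.
Accumulation ratio R = 1/(1 − f) ≈ 1/0.4054 ≈ 2.4667.
Single-dose peak C₀ = D/Vd = 241/258 ≈ 0.934 μg/mL.
Steady-state peak Cmax,ss = C₀·R ≈ 0.934 × 2.4667 ≈ 2.304 μg/mL.

2.3 μg/mL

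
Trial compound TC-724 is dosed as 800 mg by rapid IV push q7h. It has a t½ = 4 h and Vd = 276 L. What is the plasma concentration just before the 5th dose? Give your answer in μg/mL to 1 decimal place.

1.2 μg/mL

f = (1/2)^(τ/t½) = (1/2)^(7/4) ≈ 0.2973.
C₀ = D/Vd = 800/276 ≈ 2.899 μg/mL.
Before the 5th dose, 4 doses have been given. Superposition: Cmin = C₀·(f + f² + … + f^4).
≈ 2.899 × (0.2973 + 0.0884 + 0.0263 + 0.0078) ≈ 2.899 × 0.4198 ≈ 1.217 μg/mL.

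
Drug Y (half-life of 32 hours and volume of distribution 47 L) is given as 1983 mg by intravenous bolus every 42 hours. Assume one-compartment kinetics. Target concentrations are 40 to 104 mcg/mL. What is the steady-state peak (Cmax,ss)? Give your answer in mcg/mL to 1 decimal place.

Over one 42-h interval, 42/32 ≈ 1.3125 half-lives elapse, leaving f ≈ 0.4026 of each dose.
At steady state, accumulation factor R = 1/(1 − e^(−kτ)) ≈ 1.6739.
Single-dose peak C₀ = D/Vd = 1983/47 ≈ 42.191 mcg/mL.
Cmax,ss = C₀/(1 − f) ≈ 42.191/0.5974 ≈ 70.624 mcg/mL.
Peak 70.6 mcg/mL vs MTC 104 mcg/mL: below toxic threshold.

70.6 mcg/mL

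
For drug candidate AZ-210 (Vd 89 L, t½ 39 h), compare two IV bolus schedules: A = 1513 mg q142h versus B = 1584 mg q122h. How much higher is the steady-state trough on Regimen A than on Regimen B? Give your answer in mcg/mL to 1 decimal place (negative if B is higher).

Regimen A: f = (1/2)^(142/39) ≈ 0.0802; Cmin,ss = (1513/89)·f/(1−f) ≈ 1.482 mcg/mL.
Regimen B: f = (1/2)^(122/39) ≈ 0.1144; Cmin,ss = (1584/89)·f/(1−f) ≈ 2.299 mcg/mL.
Difference ≈ 1.482 − 2.299 ≈ -0.817 mcg/mL.

-0.8 mcg/mL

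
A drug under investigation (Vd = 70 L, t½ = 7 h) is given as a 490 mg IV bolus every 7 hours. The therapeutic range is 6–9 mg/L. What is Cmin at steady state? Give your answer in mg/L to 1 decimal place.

7.0 mg/L

The dosing interval is 1 half-life, so f = 2^(−1) = 0.5.
Accumulation ratio R = 1/(1 − f) = 1/0.5 = 2/1.
Single-dose peak C₀ = D/Vd = 490/70 = 7 mg/L.
Steady-state peak Cmax,ss = C₀·R = 7 × 2/1 ≈ 14.000 mg/L.
Steady-state trough Cmin,ss = Cmax,ss·f ≈ 14.000 × 0.5 ≈ 7.000 mg/L.
Trough 7.0 mg/L vs MEC 6 mg/L: adequate.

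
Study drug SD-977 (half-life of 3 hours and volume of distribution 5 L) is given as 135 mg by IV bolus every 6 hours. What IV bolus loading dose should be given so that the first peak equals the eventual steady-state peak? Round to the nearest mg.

180 mg

f = (1/2)^(6/3) ≈ 0.250000; accumulation ratio R = 1/(1−f) ≈ 1.33333.
Loading dose to hit Cmax,ss on first dose: D_load = D_maint·R ≈ 135 × 1.33333 ≈ 180.00 mg.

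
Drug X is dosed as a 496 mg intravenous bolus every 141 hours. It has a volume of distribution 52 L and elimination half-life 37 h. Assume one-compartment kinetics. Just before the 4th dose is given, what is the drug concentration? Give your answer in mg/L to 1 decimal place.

0.7 mg/L

f = (1/2)^(τ/t½) = (1/2)^(141/37) ≈ 0.0713.
C₀ = D/Vd = 496/52 ≈ 9.538 mg/L.
Before the 4th dose, 3 doses have been given. Superposition: Cmin = C₀·(f + f² + … + f^3).
≈ 9.538 × (0.0713 + 0.0051 + 0.0004) ≈ 9.538 × 0.0768 ≈ 0.733 mg/L.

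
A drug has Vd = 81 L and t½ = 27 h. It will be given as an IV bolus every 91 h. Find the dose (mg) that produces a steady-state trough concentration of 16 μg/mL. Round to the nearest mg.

τ/t½ = 91/27 ≈ 3.3704, so f = (1/2)^(91/27) ≈ 0.096698.
Cmin,ss = (D/Vd)·f/(1−f), so D = Cmin,ss·Vd·(1−f)/f.
D = 16 × 81 × (1−f)/f ≈ 16 × 81 × 9.34148 ≈ 12106.56 mg.

12107 mg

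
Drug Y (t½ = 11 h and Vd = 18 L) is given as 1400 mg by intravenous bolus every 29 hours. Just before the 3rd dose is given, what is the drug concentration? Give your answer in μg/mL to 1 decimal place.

14.5 μg/mL

f = (1/2)^(τ/t½) = (1/2)^(29/11) ≈ 0.1608.
C₀ = D/Vd = 1400/18 ≈ 77.778 μg/mL.
Before the 3rd dose, 2 doses have been given. Superposition: Cmin = C₀·(f + f²).
≈ 77.778 × (0.1608 + 0.0259) ≈ 77.778 × 0.1867 ≈ 14.521 μg/mL.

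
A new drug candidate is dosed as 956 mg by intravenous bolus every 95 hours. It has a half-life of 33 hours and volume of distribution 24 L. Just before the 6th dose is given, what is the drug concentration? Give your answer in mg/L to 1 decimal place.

6.3 mg/L

f = (1/2)^(τ/t½) = (1/2)^(95/33) ≈ 0.1360.
C₀ = D/Vd = 956/24 ≈ 39.833 mg/L.
Before the 6th dose, 5 doses have been given. Superposition: Cmin = C₀·(f + f² + … + f^5).
≈ 39.833 × (0.1360 + 0.0185 + 0.0025 + 0.0003 + 0.0000) ≈ 39.833 × 0.1573 ≈ 6.266 mg/L.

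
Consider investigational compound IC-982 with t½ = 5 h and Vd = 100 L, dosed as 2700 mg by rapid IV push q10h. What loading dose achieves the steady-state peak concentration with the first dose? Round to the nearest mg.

f = (1/2)^(10/5) ≈ 0.250000; accumulation ratio R = 1/(1−f) ≈ 1.33333.
Loading dose to hit Cmax,ss on first dose: D_load = D_maint·R ≈ 2700 × 1.33333 ≈ 3599.99 mg.

3600 mg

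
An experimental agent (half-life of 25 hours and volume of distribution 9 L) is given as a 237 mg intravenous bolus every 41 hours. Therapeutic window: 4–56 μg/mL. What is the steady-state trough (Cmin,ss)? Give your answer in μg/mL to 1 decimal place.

k = ln2/t½ = ln2/25 ≈ 0.027726 h⁻¹; fraction remaining f = e^(−kτ) = e^(−0.027726×41) ≈ 0.3209.
Single-dose peak C₀ = D/Vd = 237/9 ≈ 26.333 μg/mL.
Steady-state trough Cmin,ss = C₀·f/(1−f) ≈ 26.333 × 0.3209/0.6791 ≈ 12.443 μg/mL.
Trough 12.4 μg/mL vs MEC 4 μg/mL: adequate.

12.4 μg/mL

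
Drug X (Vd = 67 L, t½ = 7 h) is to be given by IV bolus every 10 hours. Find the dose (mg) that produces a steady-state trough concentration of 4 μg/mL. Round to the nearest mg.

453 mg

τ/t½ = 10/7 ≈ 1.4286, so f = (1/2)^(10/7) ≈ 0.371499.
Cmin,ss = (D/Vd)·f/(1−f), so D = Cmin,ss·Vd·(1−f)/f.
D = 4 × 67 × (1−f)/f ≈ 4 × 67 × 1.69180 ≈ 453.40 mg.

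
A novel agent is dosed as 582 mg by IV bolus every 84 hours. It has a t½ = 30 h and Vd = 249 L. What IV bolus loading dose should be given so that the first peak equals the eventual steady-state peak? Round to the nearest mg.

f = (1/2)^(84/30) ≈ 0.143587; accumulation ratio R = 1/(1−f) ≈ 1.16766.
Loading dose to hit Cmax,ss on first dose: D_load = D_maint·R ≈ 582 × 1.16766 ≈ 679.58 mg.

680 mg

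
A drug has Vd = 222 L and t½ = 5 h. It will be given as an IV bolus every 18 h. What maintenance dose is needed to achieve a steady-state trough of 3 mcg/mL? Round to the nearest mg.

τ/t½ = 18/5 ≈ 3.6, so f = (1/2)^(18/5) ≈ 0.082469.
Cmin,ss = (D/Vd)·f/(1−f), so D = Cmin,ss·Vd·(1−f)/f.
D = 3 × 222 × (1−f)/f ≈ 3 × 222 × 11.12577 ≈ 7409.76 mg.

7410 mg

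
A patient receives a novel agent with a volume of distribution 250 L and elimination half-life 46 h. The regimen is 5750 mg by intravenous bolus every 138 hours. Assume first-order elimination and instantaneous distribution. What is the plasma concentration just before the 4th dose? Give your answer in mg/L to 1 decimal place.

3.3 mg/L

f = (1/2)^(τ/t½) = (1/2)^(138/46) ≈ 0.1250.
C₀ = D/Vd = 5750/250 ≈ 23.000 mg/L.
Before the 4th dose, 3 doses have been given. Superposition: Cmin = C₀·(f + f² + … + f^3).
≈ 23.000 × (0.1250 + 0.0156 + 0.0020) ≈ 23.000 × 0.1426 ≈ 3.280 mg/L.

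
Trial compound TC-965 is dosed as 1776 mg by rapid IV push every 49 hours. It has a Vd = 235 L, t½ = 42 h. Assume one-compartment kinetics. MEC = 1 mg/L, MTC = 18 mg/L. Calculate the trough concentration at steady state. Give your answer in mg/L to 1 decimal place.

τ/t½ = 49/42 ≈ 1.1667, so fraction remaining f = (1/2)^(49/42) ≈ 0.4454.
Single-dose peak C₀ = D/Vd = 1776/235 ≈ 7.557 mg/L.
Steady-state trough Cmin,ss = C₀·f/(1−f) ≈ 7.557 × 0.4454/0.5546 ≈ 6.069 mg/L.
Trough 6.1 mg/L vs MEC 1 mg/L: adequate.

6.1 mg/L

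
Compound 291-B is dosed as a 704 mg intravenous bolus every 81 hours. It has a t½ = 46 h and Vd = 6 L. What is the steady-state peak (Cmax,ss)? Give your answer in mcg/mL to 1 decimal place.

166.4 mcg/mL

Over one 81-h interval, 81/46 ≈ 1.7609 half-lives elapse, leaving f ≈ 0.2951 of each dose.
At steady state, accumulation factor R = 1/(1 − e^(−kτ)) ≈ 1.4186.
Single-dose peak C₀ = D/Vd = 704/6 ≈ 117.333 mcg/mL.
Steady-state peak Cmax,ss = C₀·R ≈ 117.333 × 1.4186 ≈ 166.449 mcg/mL.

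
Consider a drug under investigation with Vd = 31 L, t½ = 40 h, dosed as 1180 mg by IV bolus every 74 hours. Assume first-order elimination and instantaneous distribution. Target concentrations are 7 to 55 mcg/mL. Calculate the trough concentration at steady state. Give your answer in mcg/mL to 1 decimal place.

14.6 mcg/mL

τ/t½ = 74/40 ≈ 1.85, so fraction remaining f = (1/2)^(74/40) ≈ 0.2774.
Accumulation ratio R = 1/(1 − f) ≈ 1/0.7226 ≈ 1.3839.
Single-dose peak C₀ = D/Vd = 1180/31 ≈ 38.065 mcg/mL.
Steady-state peak Cmax,ss = C₀·R ≈ 38.065 × 1.3839 ≈ 52.678 mcg/mL.
One interval later, Cmin,ss = Cmax,ss·e^(−kτ) ≈ 52.678 × 0.2774 ≈ 14.613 mcg/mL.
Trough 14.6 mcg/mL vs MEC 7 mcg/mL: adequate.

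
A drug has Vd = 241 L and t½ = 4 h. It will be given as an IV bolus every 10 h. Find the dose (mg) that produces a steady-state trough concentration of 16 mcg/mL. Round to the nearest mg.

τ/t½ = 10/4 ≈ 2.5, so f = (1/2)^(10/4) ≈ 0.176777.
Cmin,ss = (D/Vd)·f/(1−f), so D = Cmin,ss·Vd·(1−f)/f.
D = 16 × 241 × (1−f)/f ≈ 16 × 241 × 4.65684 ≈ 17956.78 mg.

17957 mg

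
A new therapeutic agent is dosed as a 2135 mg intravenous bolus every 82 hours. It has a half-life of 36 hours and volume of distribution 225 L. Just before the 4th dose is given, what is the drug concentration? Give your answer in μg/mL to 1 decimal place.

f = (1/2)^(τ/t½) = (1/2)^(82/36) ≈ 0.2062.
C₀ = D/Vd = 2135/225 ≈ 9.489 μg/mL.
Before the 4th dose, 3 doses have been given. Superposition: Cmin = C₀·(f + f² + … + f^3).
≈ 9.489 × (0.2062 + 0.0425 + 0.0088) ≈ 9.489 × 0.2575 ≈ 2.443 μg/mL.

2.4 μg/mL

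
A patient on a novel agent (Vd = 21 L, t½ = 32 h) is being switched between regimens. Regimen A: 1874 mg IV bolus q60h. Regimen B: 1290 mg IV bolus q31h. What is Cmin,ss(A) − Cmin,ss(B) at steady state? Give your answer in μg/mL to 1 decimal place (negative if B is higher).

Regimen A: f = (1/2)^(60/32) ≈ 0.2726; Cmin,ss = (1874/21)·f/(1−f) ≈ 33.443 μg/mL.
Regimen B: f = (1/2)^(31/32) ≈ 0.5109; Cmin,ss = (1290/21)·f/(1−f) ≈ 64.167 μg/mL.
Difference ≈ 33.443 − 64.167 ≈ -30.724 μg/mL.

-30.7 μg/mL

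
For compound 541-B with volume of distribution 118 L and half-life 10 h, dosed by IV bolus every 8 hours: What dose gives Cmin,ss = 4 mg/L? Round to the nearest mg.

τ/t½ = 8/10 ≈ 0.8, so f = (1/2)^(8/10) ≈ 0.574349.
Cmin,ss = (D/Vd)·f/(1−f), so D = Cmin,ss·Vd·(1−f)/f.
D = 4 × 118 × (1−f)/f ≈ 4 × 118 × 0.74110 ≈ 349.80 mg.

350 mg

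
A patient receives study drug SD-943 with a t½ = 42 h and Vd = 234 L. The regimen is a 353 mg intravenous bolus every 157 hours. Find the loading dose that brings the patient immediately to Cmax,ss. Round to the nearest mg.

382 mg

f = (1/2)^(157/42) ≈ 0.074941; accumulation ratio R = 1/(1−f) ≈ 1.08101.
Loading dose to hit Cmax,ss on first dose: D_load = D_maint·R ≈ 353 × 1.08101 ≈ 381.60 mg.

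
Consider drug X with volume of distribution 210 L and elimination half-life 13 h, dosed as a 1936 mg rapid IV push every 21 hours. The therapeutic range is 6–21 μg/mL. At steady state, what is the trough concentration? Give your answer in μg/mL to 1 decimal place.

4.5 μg/mL

Over one 21-h interval, 21/13 ≈ 1.6154 half-lives elapse, leaving f ≈ 0.3264 of each dose.
Each bolus raises the concentration by D/Vd = 1936/210 ≈ 9.219 μg/mL.
Steady-state trough Cmin,ss = C₀·f/(1−f) ≈ 9.219 × 0.3264/0.6736 ≈ 4.467 μg/mL.
Trough 4.5 μg/mL vs MEC 6 μg/mL: subtherapeutic.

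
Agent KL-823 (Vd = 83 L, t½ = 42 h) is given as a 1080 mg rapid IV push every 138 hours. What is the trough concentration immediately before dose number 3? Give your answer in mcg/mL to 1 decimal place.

1.5 mcg/mL

f = (1/2)^(τ/t½) = (1/2)^(138/42) ≈ 0.1025.
C₀ = D/Vd = 1080/83 ≈ 13.012 mcg/mL.
Before the 3rd dose, 2 doses have been given. Superposition: Cmin = C₀·(f + f²).
≈ 13.012 × (0.1025 + 0.0105) ≈ 13.012 × 0.1130 ≈ 1.470 mcg/mL.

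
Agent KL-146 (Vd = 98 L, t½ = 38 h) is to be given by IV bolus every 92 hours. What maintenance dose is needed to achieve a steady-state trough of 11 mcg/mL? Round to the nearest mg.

τ/t½ = 92/38 ≈ 2.4211, so f = (1/2)^(92/38) ≈ 0.186720.
Cmin,ss = (D/Vd)·f/(1−f), so D = Cmin,ss·Vd·(1−f)/f.
D = 11 × 98 × (1−f)/f ≈ 11 × 98 × 4.35561 ≈ 4695.35 mg.

4695 mg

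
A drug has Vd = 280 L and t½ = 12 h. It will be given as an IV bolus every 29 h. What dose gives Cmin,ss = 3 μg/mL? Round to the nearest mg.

τ/t½ = 29/12 ≈ 2.4167, so f = (1/2)^(29/12) ≈ 0.187288.
Cmin,ss = (D/Vd)·f/(1−f), so D = Cmin,ss·Vd·(1−f)/f.
D = 3 × 280 × (1−f)/f ≈ 3 × 280 × 4.33937 ≈ 3645.07 mg.

3645 mg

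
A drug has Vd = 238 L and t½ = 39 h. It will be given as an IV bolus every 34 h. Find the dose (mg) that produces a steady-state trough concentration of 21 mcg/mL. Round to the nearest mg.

τ/t½ = 34/39 ≈ 0.87179, so f = (1/2)^(34/39) ≈ 0.546467.
Cmin,ss = (D/Vd)·f/(1−f), so D = Cmin,ss·Vd·(1−f)/f.
D = 21 × 238 × (1−f)/f ≈ 21 × 238 × 0.82994 ≈ 4148.04 mg.

4148 mg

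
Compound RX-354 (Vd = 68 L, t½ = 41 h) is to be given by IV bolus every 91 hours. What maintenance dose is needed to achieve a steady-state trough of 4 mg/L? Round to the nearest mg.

995 mg

τ/t½ = 91/41 ≈ 2.2195, so f = (1/2)^(91/41) ≈ 0.214714.
Cmin,ss = (D/Vd)·f/(1−f), so D = Cmin,ss·Vd·(1−f)/f.
D = 4 × 68 × (1−f)/f ≈ 4 × 68 × 3.65736 ≈ 994.80 mg.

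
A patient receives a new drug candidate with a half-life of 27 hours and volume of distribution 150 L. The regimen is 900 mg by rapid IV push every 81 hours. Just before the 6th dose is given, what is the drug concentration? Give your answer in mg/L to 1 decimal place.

f = (1/2)^(τ/t½) = (1/2)^(81/27) ≈ 0.1250.
C₀ = D/Vd = 900/150 ≈ 6.000 mg/L.
Before the 6th dose, 5 doses have been given. Superposition: Cmin = C₀·(f + f² + … + f^5).
≈ 6.000 × (0.1250 + 0.0156 + 0.0020 + 0.0002 + 0.0000) ≈ 6.000 × 0.1428 ≈ 0.857 mg/L.

0.9 mg/L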